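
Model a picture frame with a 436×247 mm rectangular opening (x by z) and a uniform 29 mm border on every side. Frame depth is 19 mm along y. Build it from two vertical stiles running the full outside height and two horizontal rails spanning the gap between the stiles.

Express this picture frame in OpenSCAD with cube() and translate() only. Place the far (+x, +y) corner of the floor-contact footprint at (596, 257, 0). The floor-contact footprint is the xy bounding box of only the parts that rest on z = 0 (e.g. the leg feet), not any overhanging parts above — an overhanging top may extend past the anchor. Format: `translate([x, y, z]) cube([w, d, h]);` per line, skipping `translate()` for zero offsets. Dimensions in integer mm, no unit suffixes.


translate([102, 238, 0]) cube([29, 19, 305]);
translate([567, 238, 0]) cube([29, 19, 305]);
translate([131, 238, 0]) cube([436, 19, 29]);
translate([131, 238, 276]) cube([436, 19, 29]);


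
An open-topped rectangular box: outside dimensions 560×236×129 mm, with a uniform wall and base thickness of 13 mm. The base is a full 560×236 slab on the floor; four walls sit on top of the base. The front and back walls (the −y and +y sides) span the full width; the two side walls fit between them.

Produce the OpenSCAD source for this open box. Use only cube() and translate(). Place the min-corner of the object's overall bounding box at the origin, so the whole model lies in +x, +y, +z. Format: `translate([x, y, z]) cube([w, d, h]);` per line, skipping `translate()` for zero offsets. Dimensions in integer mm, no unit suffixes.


cube([560, 236, 13]);
translate([0, 0, 13]) cube([560, 13, 116]);
translate([0, 223, 13]) cube([560, 13, 116]);
translate([0, 13, 13]) cube([13, 210, 116]);
translate([547, 13, 13]) cube([13, 210, 116]);


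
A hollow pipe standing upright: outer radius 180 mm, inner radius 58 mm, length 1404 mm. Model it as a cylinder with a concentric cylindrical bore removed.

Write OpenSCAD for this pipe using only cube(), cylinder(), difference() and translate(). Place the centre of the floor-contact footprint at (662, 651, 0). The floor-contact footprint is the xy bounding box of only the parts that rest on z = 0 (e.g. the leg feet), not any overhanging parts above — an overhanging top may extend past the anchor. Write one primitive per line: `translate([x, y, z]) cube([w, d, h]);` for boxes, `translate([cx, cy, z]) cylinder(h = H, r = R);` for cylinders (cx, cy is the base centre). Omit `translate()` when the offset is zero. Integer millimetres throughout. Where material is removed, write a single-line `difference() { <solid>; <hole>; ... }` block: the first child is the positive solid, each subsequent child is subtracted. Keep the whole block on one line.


difference() { translate([662, 651, 0]) cylinder(h = 1404, r = 180); translate([662, 651, 0]) cylinder(h = 1404, r = 58); }


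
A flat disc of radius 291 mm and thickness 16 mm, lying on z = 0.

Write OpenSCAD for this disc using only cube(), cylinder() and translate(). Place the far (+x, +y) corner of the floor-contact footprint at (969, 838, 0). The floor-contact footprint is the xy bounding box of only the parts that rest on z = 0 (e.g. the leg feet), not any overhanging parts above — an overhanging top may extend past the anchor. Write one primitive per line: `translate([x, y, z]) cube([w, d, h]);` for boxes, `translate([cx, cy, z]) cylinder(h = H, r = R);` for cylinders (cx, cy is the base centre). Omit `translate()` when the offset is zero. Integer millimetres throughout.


translate([678, 547, 0]) cylinder(h = 16, r = 291);


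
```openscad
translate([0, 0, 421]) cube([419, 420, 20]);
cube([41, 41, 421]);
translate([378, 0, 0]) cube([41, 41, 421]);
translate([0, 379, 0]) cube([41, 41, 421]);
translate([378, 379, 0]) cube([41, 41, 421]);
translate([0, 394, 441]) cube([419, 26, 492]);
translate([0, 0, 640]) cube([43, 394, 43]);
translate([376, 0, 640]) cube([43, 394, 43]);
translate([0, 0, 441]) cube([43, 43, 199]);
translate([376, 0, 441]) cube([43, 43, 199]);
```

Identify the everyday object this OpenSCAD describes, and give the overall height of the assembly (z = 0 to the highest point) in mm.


A chair. The overall height is 933 mm.

A slab on four corner posts with a tall panel at the back — a chair. The seat slab sits at z = 421 with thickness 20, and the 492 mm backrest starts at the seat top, so the overall height is 421 + 20 + 492 = 933 mm.


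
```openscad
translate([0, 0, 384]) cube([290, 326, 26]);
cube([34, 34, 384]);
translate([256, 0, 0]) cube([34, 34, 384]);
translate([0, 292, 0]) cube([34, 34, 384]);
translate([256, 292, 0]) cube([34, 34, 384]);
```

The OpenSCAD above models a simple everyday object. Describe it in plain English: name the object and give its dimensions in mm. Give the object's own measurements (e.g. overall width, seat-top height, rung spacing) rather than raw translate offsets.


A simple wooden stool: a rectangular seat 290 mm (x) by 326 mm (y), 26 mm thick, top face at z = 410 mm, on four square legs, each 34×34 mm in cross-section. The legs rest on z = 0, each flush with a corner of the seat.


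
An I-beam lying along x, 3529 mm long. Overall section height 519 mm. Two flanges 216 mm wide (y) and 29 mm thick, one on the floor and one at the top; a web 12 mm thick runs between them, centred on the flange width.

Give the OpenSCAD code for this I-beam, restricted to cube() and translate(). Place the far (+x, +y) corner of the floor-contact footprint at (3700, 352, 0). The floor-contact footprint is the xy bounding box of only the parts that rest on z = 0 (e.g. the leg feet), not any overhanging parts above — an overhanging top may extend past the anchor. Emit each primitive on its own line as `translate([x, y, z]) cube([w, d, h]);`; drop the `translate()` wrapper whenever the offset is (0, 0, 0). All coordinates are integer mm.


translate([171, 136, 0]) cube([3529, 216, 29]);
translate([171, 238, 29]) cube([3529, 12, 461]);
translate([171, 136, 490]) cube([3529, 216, 29]);


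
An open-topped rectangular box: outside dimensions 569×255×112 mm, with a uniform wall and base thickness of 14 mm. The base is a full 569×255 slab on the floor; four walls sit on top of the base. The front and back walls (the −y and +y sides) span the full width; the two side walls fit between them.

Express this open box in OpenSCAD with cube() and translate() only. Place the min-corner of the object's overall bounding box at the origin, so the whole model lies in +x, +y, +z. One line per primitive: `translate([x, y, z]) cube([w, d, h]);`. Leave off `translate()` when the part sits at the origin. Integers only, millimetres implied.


cube([569, 255, 14]);
translate([0, 0, 14]) cube([569, 14, 98]);
translate([0, 241, 14]) cube([569, 14, 98]);
translate([0, 14, 14]) cube([14, 227, 98]);
translate([555, 14, 14]) cube([14, 227, 98]);


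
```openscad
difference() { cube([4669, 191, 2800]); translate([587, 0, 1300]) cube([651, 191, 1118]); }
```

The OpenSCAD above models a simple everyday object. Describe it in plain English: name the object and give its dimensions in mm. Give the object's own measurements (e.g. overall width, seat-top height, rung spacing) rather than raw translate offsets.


A wall 4669 mm long (x), 191 mm thick (y), 2800 mm tall, with a rectangular window opening cut through it. The opening is 651 mm wide and 1118 mm tall; its sill is at z = 1300 mm and its near (−x) edge is 587 mm from the wall's −x end. The opening passes through the full wall thickness.


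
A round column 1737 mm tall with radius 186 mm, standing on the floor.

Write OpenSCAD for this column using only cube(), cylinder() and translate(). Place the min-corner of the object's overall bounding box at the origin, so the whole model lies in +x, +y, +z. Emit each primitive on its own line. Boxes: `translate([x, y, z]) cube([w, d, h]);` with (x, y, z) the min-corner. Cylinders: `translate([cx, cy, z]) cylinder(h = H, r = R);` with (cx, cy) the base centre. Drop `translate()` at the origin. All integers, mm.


translate([186, 186, 0]) cylinder(h = 1737, r = 186);


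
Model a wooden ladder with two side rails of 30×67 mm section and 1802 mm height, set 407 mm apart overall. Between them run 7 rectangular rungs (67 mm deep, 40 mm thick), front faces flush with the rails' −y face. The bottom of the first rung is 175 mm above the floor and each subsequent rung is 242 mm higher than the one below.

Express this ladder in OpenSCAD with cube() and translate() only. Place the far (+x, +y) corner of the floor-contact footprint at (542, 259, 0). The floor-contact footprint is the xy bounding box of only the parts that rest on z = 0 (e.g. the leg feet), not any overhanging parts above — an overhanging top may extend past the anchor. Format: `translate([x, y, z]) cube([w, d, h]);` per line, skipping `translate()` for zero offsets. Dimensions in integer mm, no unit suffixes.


translate([135, 192, 0]) cube([30, 67, 1802]);
translate([512, 192, 0]) cube([30, 67, 1802]);
translate([165, 192, 175]) cube([347, 67, 40]);
translate([165, 192, 417]) cube([347, 67, 40]);
translate([165, 192, 659]) cube([347, 67, 40]);
translate([165, 192, 901]) cube([347, 67, 40]);
translate([165, 192, 1143]) cube([347, 67, 40]);
translate([165, 192, 1385]) cube([347, 67, 40]);
translate([165, 192, 1627]) cube([347, 67, 40]);


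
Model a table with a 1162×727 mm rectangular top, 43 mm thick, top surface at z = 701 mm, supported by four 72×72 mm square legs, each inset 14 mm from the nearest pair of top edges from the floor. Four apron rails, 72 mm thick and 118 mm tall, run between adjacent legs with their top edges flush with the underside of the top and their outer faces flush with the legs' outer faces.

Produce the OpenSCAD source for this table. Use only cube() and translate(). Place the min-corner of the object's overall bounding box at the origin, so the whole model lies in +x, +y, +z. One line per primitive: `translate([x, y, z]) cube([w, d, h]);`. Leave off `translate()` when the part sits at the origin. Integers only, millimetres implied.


translate([0, 0, 658]) cube([1162, 727, 43]);
translate([14, 14, 0]) cube([72, 72, 658]);
translate([1076, 14, 0]) cube([72, 72, 658]);
translate([14, 641, 0]) cube([72, 72, 658]);
translate([1076, 641, 0]) cube([72, 72, 658]);
translate([86, 14, 540]) cube([990, 72, 118]);
translate([86, 641, 540]) cube([990, 72, 118]);
translate([14, 86, 540]) cube([72, 555, 118]);
translate([1076, 86, 540]) cube([72, 555, 118]);


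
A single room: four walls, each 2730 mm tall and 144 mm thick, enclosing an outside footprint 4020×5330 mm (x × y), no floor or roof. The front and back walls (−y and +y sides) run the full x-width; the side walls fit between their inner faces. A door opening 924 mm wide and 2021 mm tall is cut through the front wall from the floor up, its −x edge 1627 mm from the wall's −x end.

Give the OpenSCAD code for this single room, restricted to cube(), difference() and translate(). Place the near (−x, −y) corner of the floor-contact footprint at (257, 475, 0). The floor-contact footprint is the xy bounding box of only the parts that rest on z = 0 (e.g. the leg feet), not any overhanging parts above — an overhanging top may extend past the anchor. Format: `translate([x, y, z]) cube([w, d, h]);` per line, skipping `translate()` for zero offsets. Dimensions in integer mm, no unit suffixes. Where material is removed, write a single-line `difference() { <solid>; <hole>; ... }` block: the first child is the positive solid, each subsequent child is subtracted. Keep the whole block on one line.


difference() { translate([257, 475, 0]) cube([4020, 144, 2730]); translate([1884, 475, 0]) cube([924, 144, 2021]); }
translate([257, 5661, 0]) cube([4020, 144, 2730]);
translate([257, 619, 0]) cube([144, 5042, 2730]);
translate([4133, 619, 0]) cube([144, 5042, 2730]);


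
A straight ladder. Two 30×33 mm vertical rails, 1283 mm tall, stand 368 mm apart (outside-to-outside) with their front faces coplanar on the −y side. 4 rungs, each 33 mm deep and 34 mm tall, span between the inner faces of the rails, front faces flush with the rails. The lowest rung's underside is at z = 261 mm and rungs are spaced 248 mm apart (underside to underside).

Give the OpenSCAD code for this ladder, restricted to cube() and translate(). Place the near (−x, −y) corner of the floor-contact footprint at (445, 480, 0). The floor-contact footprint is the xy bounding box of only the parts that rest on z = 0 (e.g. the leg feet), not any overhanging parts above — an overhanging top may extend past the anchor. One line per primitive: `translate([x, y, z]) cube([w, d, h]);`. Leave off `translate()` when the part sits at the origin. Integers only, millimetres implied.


translate([445, 480, 0]) cube([30, 33, 1283]);
translate([783, 480, 0]) cube([30, 33, 1283]);
translate([475, 480, 261]) cube([308, 33, 34]);
translate([475, 480, 509]) cube([308, 33, 34]);
translate([475, 480, 757]) cube([308, 33, 34]);
translate([475, 480, 1005]) cube([308, 33, 34]);


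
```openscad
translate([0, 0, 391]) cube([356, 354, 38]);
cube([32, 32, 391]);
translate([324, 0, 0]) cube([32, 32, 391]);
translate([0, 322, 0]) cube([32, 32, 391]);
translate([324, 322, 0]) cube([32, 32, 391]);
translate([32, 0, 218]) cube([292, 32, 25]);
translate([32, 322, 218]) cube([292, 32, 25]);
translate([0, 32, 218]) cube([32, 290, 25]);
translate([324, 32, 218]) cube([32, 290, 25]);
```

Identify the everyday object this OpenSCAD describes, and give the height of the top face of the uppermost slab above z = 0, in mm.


A stool. The seat height is 429 mm.

A 356×354×38 slab at z = 391 on four corner posts — a stool. The seat top is 391 + 38 = 429 mm.


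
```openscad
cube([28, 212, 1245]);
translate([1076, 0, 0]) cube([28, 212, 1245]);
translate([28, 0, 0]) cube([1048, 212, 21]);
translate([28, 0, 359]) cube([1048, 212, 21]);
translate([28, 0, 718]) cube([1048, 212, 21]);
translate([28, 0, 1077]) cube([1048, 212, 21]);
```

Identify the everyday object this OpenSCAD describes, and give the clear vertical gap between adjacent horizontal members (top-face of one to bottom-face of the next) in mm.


A bookshelf. The clear shelf gap is 338 mm.

Two tall side panels with 4 horizontal boards between them — a bookshelf. The first two shelf undersides are at z = 0 and z = 359; with shelf thickness 21, the clear gap is 359 − 0 − 21 = 338 mm.


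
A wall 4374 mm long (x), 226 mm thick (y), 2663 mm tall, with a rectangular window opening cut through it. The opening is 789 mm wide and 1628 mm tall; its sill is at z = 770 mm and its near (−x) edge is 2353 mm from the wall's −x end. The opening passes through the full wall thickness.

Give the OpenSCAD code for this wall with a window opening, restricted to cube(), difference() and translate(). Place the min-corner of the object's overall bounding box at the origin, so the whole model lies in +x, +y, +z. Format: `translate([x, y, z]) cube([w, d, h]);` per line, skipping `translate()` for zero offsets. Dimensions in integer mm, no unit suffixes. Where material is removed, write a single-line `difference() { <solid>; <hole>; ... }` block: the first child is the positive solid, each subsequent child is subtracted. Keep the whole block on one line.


difference() { cube([4374, 226, 2663]); translate([2353, 0, 770]) cube([789, 226, 1628]); }


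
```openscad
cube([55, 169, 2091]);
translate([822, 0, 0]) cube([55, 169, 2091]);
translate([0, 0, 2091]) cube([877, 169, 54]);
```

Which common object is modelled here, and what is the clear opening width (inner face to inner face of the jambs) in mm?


A door frame. The clear opening width is 767 mm.

Two 2091 mm tall posts with a header on top — a door frame. The left jamb is 55 mm wide at x = 0; the right jamb starts at x = 822. The clear opening is 822 − 55 = 767 mm.


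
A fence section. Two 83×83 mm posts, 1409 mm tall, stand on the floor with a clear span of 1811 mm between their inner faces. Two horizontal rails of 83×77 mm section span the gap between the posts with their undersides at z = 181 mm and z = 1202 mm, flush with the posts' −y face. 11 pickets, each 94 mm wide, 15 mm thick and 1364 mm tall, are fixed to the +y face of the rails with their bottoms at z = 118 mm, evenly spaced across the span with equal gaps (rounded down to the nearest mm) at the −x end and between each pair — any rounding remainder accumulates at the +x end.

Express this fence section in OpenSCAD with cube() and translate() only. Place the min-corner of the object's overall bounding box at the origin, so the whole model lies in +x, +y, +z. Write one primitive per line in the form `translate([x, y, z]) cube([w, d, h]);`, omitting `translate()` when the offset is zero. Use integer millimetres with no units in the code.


cube([83, 83, 1409]);
translate([1894, 0, 0]) cube([83, 83, 1409]);
translate([83, 0, 181]) cube([1811, 83, 77]);
translate([83, 0, 1202]) cube([1811, 83, 77]);
translate([147, 83, 118]) cube([94, 15, 1364]);
translate([305, 83, 118]) cube([94, 15, 1364]);
translate([463, 83, 118]) cube([94, 15, 1364]);
translate([621, 83, 118]) cube([94, 15, 1364]);
translate([779, 83, 118]) cube([94, 15, 1364]);
translate([937, 83, 118]) cube([94, 15, 1364]);
translate([1095, 83, 118]) cube([94, 15, 1364]);
translate([1253, 83, 118]) cube([94, 15, 1364]);
translate([1411, 83, 118]) cube([94, 15, 1364]);
translate([1569, 83, 118]) cube([94, 15, 1364]);
translate([1727, 83, 118]) cube([94, 15, 1364]);


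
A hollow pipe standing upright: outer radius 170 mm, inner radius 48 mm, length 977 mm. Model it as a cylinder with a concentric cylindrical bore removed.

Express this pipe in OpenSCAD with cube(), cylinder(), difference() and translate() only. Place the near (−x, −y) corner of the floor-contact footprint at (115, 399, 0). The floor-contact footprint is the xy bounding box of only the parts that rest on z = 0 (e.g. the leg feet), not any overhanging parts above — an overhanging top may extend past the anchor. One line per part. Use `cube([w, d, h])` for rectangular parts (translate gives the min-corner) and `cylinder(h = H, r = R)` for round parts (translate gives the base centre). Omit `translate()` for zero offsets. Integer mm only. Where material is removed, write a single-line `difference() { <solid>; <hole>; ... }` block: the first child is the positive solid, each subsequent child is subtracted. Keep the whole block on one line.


difference() { translate([285, 569, 0]) cylinder(h = 977, r = 170); translate([285, 569, 0]) cylinder(h = 977, r = 48); }


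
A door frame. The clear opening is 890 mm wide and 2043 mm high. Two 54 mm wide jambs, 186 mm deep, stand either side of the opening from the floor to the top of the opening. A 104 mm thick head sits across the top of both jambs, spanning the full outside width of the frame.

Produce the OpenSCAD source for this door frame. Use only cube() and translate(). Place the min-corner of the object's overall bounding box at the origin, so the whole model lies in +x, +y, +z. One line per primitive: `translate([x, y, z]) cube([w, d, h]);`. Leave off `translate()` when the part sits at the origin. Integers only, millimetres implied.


cube([54, 186, 2043]);
translate([944, 0, 0]) cube([54, 186, 2043]);
translate([0, 0, 2043]) cube([998, 186, 104]);


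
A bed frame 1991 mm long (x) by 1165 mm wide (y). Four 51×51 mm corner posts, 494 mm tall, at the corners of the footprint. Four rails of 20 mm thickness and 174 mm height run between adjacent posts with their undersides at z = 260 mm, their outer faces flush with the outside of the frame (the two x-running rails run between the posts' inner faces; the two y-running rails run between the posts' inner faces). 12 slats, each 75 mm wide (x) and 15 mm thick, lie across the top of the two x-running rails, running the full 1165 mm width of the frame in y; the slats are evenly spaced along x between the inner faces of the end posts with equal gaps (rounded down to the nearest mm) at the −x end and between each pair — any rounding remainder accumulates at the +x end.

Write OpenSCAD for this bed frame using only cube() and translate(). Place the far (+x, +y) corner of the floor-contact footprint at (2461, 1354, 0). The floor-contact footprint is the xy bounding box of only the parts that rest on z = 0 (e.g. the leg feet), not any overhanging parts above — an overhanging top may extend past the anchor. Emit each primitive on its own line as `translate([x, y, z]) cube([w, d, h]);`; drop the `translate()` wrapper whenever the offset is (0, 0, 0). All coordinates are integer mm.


translate([470, 189, 0]) cube([51, 51, 494]);
translate([470, 1303, 0]) cube([51, 51, 494]);
translate([2410, 189, 0]) cube([51, 51, 494]);
translate([2410, 1303, 0]) cube([51, 51, 494]);
translate([521, 189, 260]) cube([1889, 20, 174]);
translate([521, 1334, 260]) cube([1889, 20, 174]);
translate([470, 240, 260]) cube([20, 1063, 174]);
translate([2441, 240, 260]) cube([20, 1063, 174]);
translate([597, 189, 434]) cube([75, 1165, 15]);
translate([748, 189, 434]) cube([75, 1165, 15]);
translate([899, 189, 434]) cube([75, 1165, 15]);
translate([1050, 189, 434]) cube([75, 1165, 15]);
translate([1201, 189, 434]) cube([75, 1165, 15]);
translate([1352, 189, 434]) cube([75, 1165, 15]);
translate([1503, 189, 434]) cube([75, 1165, 15]);
translate([1654, 189, 434]) cube([75, 1165, 15]);
translate([1805, 189, 434]) cube([75, 1165, 15]);
translate([1956, 189, 434]) cube([75, 1165, 15]);
translate([2107, 189, 434]) cube([75, 1165, 15]);
translate([2258, 189, 434]) cube([75, 1165, 15]);


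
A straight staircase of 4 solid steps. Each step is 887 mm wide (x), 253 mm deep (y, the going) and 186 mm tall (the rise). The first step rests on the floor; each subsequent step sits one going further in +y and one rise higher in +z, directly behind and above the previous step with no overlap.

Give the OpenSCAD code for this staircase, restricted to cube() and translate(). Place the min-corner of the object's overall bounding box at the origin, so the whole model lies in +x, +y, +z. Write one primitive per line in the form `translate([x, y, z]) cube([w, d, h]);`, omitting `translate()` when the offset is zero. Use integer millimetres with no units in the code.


cube([887, 253, 186]);
translate([0, 253, 186]) cube([887, 253, 186]);
translate([0, 506, 372]) cube([887, 253, 186]);
translate([0, 759, 558]) cube([887, 253, 186]);


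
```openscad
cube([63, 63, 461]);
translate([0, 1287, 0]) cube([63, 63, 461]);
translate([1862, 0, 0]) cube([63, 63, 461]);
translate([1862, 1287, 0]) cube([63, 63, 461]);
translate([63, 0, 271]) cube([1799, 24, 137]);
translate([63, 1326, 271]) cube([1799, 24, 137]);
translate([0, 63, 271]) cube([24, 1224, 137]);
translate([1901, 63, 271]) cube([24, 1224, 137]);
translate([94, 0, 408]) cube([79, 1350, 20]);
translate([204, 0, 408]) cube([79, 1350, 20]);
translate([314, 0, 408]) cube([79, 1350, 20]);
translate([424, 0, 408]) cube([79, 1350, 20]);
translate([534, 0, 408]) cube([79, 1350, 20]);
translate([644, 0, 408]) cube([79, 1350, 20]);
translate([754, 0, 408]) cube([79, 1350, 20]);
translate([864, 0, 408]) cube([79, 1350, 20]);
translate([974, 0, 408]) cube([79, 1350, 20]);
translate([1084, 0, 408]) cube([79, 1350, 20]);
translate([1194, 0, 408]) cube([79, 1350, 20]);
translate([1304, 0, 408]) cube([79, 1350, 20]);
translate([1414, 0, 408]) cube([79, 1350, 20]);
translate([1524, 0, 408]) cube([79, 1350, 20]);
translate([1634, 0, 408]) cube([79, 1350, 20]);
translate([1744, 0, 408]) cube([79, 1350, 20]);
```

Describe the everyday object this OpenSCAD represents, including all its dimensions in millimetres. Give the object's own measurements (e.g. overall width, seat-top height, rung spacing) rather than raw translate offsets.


A bed frame 1925 mm long (x) by 1350 mm wide (y). Four 63×63 mm corner posts, 461 mm tall, at the corners of the footprint. Four rails of 24 mm thickness and 137 mm height run between adjacent posts with their undersides at z = 271 mm, their outer faces flush with the outside of the frame (the two x-running rails run between the posts' inner faces; the two y-running rails run between the posts' inner faces). 16 slats, each 79 mm wide (x) and 20 mm thick, lie across the top of the two x-running rails, running the full 1350 mm width of the frame in y; along x they sit between the end posts with a 31 mm gap after the −x posts and between neighbouring slats, leaving 39 mm before the +x posts.


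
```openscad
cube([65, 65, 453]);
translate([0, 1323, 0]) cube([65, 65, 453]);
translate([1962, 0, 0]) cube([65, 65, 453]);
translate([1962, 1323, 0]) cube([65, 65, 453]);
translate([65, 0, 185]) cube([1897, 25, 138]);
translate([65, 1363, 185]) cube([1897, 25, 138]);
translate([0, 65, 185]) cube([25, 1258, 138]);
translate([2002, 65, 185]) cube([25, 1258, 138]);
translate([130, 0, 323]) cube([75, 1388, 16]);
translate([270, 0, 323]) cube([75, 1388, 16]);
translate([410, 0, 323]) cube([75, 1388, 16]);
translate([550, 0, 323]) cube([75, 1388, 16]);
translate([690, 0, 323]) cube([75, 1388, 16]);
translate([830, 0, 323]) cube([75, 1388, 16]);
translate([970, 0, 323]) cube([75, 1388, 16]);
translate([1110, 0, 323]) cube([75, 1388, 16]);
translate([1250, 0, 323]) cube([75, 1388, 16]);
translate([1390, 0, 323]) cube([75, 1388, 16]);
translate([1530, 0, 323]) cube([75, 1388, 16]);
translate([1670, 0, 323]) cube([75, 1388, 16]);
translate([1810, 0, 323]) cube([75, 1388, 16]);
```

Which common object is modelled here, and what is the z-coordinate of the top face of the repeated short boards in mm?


A bed frame. The slat-top height is 339 mm.

Four posts, four rails, and a row of slats — a bed frame. Slats sit on the rails at z = 185 + 138 = 323; with slat thickness 16, the top is 339 mm.


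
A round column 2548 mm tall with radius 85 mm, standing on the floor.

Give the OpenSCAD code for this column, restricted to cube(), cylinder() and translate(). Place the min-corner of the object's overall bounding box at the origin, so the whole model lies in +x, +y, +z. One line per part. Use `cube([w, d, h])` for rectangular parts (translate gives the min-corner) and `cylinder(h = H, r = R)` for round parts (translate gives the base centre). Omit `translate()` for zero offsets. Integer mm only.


translate([85, 85, 0]) cylinder(h = 2548, r = 85);


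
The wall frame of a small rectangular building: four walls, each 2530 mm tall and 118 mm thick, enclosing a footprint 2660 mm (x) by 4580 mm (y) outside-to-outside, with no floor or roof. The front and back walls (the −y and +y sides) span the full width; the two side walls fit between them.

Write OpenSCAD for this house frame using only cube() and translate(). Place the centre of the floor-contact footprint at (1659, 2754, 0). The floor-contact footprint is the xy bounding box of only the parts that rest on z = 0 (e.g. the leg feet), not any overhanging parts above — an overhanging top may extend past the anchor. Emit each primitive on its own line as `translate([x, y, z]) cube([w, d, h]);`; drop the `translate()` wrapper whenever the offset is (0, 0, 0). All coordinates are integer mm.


translate([329, 464, 0]) cube([2660, 118, 2530]);
translate([329, 4926, 0]) cube([2660, 118, 2530]);
translate([329, 582, 0]) cube([118, 4344, 2530]);
translate([2871, 582, 0]) cube([118, 4344, 2530]);


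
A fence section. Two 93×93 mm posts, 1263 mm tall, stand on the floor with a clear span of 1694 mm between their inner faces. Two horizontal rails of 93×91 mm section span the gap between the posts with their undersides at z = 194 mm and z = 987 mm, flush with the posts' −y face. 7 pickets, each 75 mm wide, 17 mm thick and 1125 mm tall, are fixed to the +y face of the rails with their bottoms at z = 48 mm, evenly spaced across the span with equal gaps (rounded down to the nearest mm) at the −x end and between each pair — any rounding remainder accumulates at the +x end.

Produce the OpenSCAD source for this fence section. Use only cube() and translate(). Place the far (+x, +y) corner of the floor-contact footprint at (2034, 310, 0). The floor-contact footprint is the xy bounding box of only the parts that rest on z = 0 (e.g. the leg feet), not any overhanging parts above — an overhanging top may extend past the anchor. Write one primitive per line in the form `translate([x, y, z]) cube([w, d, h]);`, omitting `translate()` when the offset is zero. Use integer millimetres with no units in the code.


translate([154, 217, 0]) cube([93, 93, 1263]);
translate([1941, 217, 0]) cube([93, 93, 1263]);
translate([247, 217, 194]) cube([1694, 93, 91]);
translate([247, 217, 987]) cube([1694, 93, 91]);
translate([393, 310, 48]) cube([75, 17, 1125]);
translate([614, 310, 48]) cube([75, 17, 1125]);
translate([835, 310, 48]) cube([75, 17, 1125]);
translate([1056, 310, 48]) cube([75, 17, 1125]);
translate([1277, 310, 48]) cube([75, 17, 1125]);
translate([1498, 310, 48]) cube([75, 17, 1125]);
translate([1719, 310, 48]) cube([75, 17, 1125]);


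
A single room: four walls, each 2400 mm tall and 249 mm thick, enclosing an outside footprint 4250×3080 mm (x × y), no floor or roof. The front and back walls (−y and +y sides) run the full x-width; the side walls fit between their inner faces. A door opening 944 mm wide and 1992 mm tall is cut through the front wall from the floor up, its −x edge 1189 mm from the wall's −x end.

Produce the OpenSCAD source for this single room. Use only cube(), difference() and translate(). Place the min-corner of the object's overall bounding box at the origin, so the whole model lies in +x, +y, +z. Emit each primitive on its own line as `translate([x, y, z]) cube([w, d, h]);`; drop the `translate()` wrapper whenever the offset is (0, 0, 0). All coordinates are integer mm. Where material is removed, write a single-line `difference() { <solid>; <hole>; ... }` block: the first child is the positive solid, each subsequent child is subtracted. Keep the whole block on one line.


difference() { cube([4250, 249, 2400]); translate([1189, 0, 0]) cube([944, 249, 1992]); }
translate([0, 2831, 0]) cube([4250, 249, 2400]);
translate([0, 249, 0]) cube([249, 2582, 2400]);
translate([4001, 249, 0]) cube([249, 2582, 2400]);


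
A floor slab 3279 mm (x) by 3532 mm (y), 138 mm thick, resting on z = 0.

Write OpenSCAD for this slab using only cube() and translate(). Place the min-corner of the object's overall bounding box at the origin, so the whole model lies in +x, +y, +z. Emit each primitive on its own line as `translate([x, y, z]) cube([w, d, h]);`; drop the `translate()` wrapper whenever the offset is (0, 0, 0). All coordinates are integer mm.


cube([3279, 3532, 138]);


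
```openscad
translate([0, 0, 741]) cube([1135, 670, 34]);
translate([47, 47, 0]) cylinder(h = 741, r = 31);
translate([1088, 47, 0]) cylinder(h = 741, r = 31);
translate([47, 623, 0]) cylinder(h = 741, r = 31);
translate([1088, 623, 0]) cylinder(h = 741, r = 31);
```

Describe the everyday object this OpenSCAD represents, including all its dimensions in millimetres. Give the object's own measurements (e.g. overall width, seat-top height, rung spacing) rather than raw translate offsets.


A rectangular dining table. The top is 1135×670×34 mm with its upper surface at z = 775 mm. It stands on four round legs of 62 mm diameter, each leg's bounding box inset 16 mm from the nearest pair of top edges, running from the floor to the underside of the top.


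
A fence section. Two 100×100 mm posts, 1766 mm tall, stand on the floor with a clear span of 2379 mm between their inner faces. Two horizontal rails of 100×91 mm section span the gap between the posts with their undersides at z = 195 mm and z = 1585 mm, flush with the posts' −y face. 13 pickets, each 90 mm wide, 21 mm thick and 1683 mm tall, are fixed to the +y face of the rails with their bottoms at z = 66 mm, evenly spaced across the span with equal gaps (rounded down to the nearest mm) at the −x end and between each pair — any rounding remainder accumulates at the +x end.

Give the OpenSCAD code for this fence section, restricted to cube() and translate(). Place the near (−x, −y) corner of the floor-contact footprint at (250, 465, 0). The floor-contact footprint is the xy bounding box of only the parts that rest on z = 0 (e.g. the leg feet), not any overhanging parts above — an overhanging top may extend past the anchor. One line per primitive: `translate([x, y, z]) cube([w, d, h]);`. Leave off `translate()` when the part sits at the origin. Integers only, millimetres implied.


translate([250, 465, 0]) cube([100, 100, 1766]);
translate([2729, 465, 0]) cube([100, 100, 1766]);
translate([350, 465, 195]) cube([2379, 100, 91]);
translate([350, 465, 1585]) cube([2379, 100, 91]);
translate([436, 565, 66]) cube([90, 21, 1683]);
translate([612, 565, 66]) cube([90, 21, 1683]);
translate([788, 565, 66]) cube([90, 21, 1683]);
translate([964, 565, 66]) cube([90, 21, 1683]);
translate([1140, 565, 66]) cube([90, 21, 1683]);
translate([1316, 565, 66]) cube([90, 21, 1683]);
translate([1492, 565, 66]) cube([90, 21, 1683]);
translate([1668, 565, 66]) cube([90, 21, 1683]);
translate([1844, 565, 66]) cube([90, 21, 1683]);
translate([2020, 565, 66]) cube([90, 21, 1683]);
translate([2196, 565, 66]) cube([90, 21, 1683]);
translate([2372, 565, 66]) cube([90, 21, 1683]);
translate([2548, 565, 66]) cube([90, 21, 1683]);


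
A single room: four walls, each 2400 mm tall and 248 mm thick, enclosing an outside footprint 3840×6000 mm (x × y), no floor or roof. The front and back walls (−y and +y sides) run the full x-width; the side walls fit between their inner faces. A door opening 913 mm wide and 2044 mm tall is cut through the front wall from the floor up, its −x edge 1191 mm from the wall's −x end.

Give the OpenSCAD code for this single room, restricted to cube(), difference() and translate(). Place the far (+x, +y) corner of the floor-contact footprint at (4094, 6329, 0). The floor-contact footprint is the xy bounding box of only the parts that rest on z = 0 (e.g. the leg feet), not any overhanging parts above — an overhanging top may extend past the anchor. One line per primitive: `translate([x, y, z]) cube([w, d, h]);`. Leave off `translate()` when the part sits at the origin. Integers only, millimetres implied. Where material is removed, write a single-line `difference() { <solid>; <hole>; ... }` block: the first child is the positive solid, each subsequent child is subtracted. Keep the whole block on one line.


difference() { translate([254, 329, 0]) cube([3840, 248, 2400]); translate([1445, 329, 0]) cube([913, 248, 2044]); }
translate([254, 6081, 0]) cube([3840, 248, 2400]);
translate([254, 577, 0]) cube([248, 5504, 2400]);
translate([3846, 577, 0]) cube([248, 5504, 2400]);


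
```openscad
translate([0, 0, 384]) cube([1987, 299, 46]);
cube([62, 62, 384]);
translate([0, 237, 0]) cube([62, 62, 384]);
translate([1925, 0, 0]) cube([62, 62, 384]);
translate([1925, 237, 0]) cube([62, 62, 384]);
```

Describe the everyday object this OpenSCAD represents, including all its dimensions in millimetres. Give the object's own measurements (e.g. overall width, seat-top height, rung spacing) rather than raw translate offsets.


A bench: a 1987×299 mm seat slab, 46 mm thick, top at z = 430 mm, on four 62×62 mm square legs flush with the seat corners and standing on z = 0.


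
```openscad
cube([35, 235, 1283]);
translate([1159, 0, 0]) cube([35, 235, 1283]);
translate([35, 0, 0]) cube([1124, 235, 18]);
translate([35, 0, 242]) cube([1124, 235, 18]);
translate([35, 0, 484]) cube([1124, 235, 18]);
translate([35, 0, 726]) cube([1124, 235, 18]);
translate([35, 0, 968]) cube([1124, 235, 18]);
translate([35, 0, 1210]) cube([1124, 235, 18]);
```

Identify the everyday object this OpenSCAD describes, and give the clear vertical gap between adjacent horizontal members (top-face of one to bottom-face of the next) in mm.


A bookshelf. The clear shelf gap is 224 mm.

Two tall side panels with 6 horizontal boards between them — a bookshelf. The first two shelf undersides are at z = 0 and z = 242; with shelf thickness 18, the clear gap is 242 − 0 − 18 = 224 mm.


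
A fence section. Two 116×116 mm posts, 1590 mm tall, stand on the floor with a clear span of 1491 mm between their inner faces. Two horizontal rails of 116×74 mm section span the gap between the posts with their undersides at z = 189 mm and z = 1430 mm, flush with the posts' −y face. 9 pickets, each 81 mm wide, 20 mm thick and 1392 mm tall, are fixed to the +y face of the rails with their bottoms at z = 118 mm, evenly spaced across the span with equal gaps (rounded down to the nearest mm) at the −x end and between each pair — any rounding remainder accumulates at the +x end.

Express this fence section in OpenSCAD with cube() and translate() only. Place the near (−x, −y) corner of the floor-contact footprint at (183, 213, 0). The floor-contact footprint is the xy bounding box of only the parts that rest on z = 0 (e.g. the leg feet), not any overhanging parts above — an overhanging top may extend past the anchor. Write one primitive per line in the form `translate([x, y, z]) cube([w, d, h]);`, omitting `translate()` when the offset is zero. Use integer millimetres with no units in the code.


translate([183, 213, 0]) cube([116, 116, 1590]);
translate([1790, 213, 0]) cube([116, 116, 1590]);
translate([299, 213, 189]) cube([1491, 116, 74]);
translate([299, 213, 1430]) cube([1491, 116, 74]);
translate([375, 329, 118]) cube([81, 20, 1392]);
translate([532, 329, 118]) cube([81, 20, 1392]);
translate([689, 329, 118]) cube([81, 20, 1392]);
translate([846, 329, 118]) cube([81, 20, 1392]);
translate([1003, 329, 118]) cube([81, 20, 1392]);
translate([1160, 329, 118]) cube([81, 20, 1392]);
translate([1317, 329, 118]) cube([81, 20, 1392]);
translate([1474, 329, 118]) cube([81, 20, 1392]);
translate([1631, 329, 118]) cube([81, 20, 1392]);


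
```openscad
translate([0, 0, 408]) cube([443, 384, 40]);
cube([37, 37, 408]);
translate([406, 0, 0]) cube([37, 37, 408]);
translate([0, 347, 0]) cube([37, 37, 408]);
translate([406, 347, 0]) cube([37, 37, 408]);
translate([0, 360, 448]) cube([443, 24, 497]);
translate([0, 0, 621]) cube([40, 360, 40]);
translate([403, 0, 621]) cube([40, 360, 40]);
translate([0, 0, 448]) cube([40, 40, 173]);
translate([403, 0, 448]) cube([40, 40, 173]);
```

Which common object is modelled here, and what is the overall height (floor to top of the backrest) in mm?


A chair. The overall height is 945 mm.

A slab on four corner posts with a tall panel at the back — a chair. The seat slab sits at z = 408 with thickness 40, and the 497 mm backrest starts at the seat top, so the overall height is 408 + 40 + 497 = 945 mm.


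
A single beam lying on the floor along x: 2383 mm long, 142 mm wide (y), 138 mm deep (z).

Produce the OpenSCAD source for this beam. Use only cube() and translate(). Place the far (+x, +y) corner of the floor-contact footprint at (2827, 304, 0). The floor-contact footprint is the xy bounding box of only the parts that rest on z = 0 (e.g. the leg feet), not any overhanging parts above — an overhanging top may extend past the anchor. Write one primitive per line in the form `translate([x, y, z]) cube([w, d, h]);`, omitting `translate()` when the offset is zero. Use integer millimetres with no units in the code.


translate([444, 162, 0]) cube([2383, 142, 138]);


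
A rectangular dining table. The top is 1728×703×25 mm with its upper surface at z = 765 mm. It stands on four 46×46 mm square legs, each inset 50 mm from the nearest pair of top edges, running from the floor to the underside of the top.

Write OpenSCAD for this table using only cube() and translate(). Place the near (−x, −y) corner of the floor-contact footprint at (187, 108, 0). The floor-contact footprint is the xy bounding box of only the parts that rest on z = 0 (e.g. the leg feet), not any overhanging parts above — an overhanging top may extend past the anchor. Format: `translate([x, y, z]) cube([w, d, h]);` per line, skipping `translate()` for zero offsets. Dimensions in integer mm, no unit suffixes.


translate([137, 58, 740]) cube([1728, 703, 25]);
translate([187, 108, 0]) cube([46, 46, 740]);
translate([1769, 108, 0]) cube([46, 46, 740]);
translate([187, 665, 0]) cube([46, 46, 740]);
translate([1769, 665, 0]) cube([46, 46, 740]);
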